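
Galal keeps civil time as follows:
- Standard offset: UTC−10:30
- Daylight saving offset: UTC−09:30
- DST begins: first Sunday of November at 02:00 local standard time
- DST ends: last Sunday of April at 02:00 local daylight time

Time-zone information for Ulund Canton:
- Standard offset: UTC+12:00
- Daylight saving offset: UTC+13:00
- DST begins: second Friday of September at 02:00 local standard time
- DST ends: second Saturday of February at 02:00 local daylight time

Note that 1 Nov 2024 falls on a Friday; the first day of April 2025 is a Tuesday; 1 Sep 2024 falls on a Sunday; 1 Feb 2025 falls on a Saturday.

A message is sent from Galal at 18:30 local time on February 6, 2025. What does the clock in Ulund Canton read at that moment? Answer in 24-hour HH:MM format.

17:00

1 November 2024 is a Friday, so the first Sunday is November 3.
1 April 2025 is a Tuesday, so Sundays fall on 6, 13, 20, 27; the last is April 27.
February 6, 2025 lies within the daylight-saving period (3 November 2024 – 27 April 2025), so Galal is on daylight time, UTC−09:30.
18:30 Galal + 9h30m = 04:00 UTC (rolling into the next day, 7 February 2025).
1 September 2024 is a Sunday, so the first Friday is September 6 and the second is September 13.
1 February 2025 is a Saturday, so the first Saturday is February 1 and the second is February 8.
At the standard offset (UTC+12:00), 04:00 UTC + 12h = 16:00 Ulund Canton standard time.
The standard-time date in Ulund Canton, February 7, 2025, lies within the daylight-saving period (13 September 2024 – 8 February 2025), so Ulund Canton is on daylight time, UTC+13:00.
04:00 UTC + 13h = 17:00 Ulund Canton.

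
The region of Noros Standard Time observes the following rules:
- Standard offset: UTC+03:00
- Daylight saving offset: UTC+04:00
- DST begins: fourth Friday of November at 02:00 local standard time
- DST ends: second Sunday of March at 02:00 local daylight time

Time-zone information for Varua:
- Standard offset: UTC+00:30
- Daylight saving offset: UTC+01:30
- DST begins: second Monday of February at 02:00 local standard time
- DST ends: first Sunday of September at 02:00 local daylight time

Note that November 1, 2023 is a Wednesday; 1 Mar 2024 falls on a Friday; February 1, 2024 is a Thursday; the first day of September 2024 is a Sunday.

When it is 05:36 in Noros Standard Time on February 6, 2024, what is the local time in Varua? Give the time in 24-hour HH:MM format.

1 November 2023 is a Wednesday, so the first Friday is November 3 and the fourth is November 24.
1 March 2024 is a Friday, so the first Sunday is March 3 and the second is March 10.
February 6, 2024 lies within the daylight-saving period (24 November 2023 – 10 March 2024), so Noros Standard Time is on daylight time, UTC+04:00.
05:36 Noros Standard Time − 4h = 01:36 UTC.
1 February 2024 is a Thursday, so the first Monday is February 5 and the second is February 12.
1 September 2024 is a Sunday, so the first Sunday is September 1.
At the standard offset (UTC+00:30), 01:36 UTC + 0h30m = 02:06 Varua standard time.
Daylight saving runs 12 February – 1 September; the standard-time date in Varua, February 6, 2024, is outside that window, so Varua is on standard time at UTC+00:30.
01:36 UTC + 0h30m = 02:06 Varua.

02:06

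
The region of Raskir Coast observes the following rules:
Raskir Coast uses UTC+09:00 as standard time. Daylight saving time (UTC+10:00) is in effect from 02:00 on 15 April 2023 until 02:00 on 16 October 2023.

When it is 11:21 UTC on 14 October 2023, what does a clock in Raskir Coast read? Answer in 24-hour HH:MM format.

At the standard offset (UTC+09:00), 11:21 UTC + 9h = 20:21 Raskir Coast standard time.
The standard-time date in Raskir Coast, 14 October 2023, lies within the daylight-saving period (15 April – 16 October), so Raskir Coast is on daylight time, UTC+10:00.
11:21 UTC + 10h = 21:21 local.

21:21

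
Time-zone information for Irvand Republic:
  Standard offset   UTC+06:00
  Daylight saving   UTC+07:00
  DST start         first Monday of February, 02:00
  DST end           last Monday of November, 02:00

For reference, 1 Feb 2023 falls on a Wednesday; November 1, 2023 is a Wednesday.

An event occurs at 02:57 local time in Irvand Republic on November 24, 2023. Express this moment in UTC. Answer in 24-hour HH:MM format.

1 February 2023 is a Wednesday, so the first Monday is February 6.
1 November 2023 is a Wednesday, so Mondays fall on 6, 13, 20, 27; the last is November 27.
Daylight saving runs 6 February – 27 November; November 24, 2023 is inside that window, so Irvand Republic is at UTC+07:00.
02:57 local − 7h = 19:57 UTC (rolling into the previous day, 23 November 2023).

19:57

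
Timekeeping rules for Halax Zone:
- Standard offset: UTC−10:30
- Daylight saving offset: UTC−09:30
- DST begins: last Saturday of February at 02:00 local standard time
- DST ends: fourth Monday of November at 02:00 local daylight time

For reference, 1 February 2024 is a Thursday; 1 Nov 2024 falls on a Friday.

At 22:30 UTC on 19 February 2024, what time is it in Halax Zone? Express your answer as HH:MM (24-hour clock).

1 February 2024 is a Thursday, so Saturdays fall on 3, 10, 17, 24; the last is February 24.
1 November 2024 is a Friday, so the first Monday is November 4 and the fourth is November 25.
At the standard offset (UTC−10:30), 22:30 UTC − 10h30m = 12:00 Halax Zone standard time.
The standard-time date in Halax Zone, 19 February 2024, is outside the daylight-saving period (24 February – 25 November), so Halax Zone is on standard time, UTC−10:30.
22:30 UTC − 10h30m = 12:00 local.

12:00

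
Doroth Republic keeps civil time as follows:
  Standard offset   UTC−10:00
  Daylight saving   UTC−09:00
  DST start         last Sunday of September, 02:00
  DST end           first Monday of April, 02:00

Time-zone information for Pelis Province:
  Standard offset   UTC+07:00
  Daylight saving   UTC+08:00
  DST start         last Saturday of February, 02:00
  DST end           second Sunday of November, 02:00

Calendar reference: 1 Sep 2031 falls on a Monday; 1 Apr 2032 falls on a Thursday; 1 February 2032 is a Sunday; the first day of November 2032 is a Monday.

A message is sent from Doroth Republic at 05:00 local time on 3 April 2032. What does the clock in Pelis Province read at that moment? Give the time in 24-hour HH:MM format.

1 September 2031 is a Monday, so Sundays fall on 7, 14, 21, 28; the last is September 28.
1 April 2032 is a Thursday, so the first Monday is April 5.
3 April 2032 lies within the daylight-saving period (28 September 2031 – 5 April 2032), so Doroth Republic is on daylight time, UTC−09:00.
05:00 Doroth Republic + 9h = 14:00 UTC.
1 February 2032 is a Sunday, so Saturdays fall on 7, 14, 21, 28; the last is February 28.
1 November 2032 is a Monday, so the first Sunday is November 7 and the second is November 14.
At the standard offset (UTC+07:00), 14:00 UTC + 7h = 21:00 Pelis Province standard time.
The standard-time date in Pelis Province, 3 April 2032, lies within the daylight-saving period (28 February – 14 November), so Pelis Province is on daylight time, UTC+08:00.
14:00 UTC + 8h = 22:00 Pelis Province.

22:00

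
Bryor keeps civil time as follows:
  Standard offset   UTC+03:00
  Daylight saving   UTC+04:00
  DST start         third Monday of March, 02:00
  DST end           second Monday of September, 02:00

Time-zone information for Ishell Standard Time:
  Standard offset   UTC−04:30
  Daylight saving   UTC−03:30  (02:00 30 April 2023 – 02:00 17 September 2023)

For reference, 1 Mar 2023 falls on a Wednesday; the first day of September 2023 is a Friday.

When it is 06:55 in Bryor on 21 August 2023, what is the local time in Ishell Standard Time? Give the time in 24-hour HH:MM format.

1 March 2023 is a Wednesday, so the first Monday is March 6 and the third is March 20.
1 September 2023 is a Friday, so the first Monday is September 4 and the second is September 11.
Daylight saving runs 20 March – 11 September; 21 August 2023 is inside that window, so Bryor is at UTC+04:00.
06:55 Bryor − 4h = 02:55 UTC.
At the standard offset (UTC−04:30), 02:55 UTC − 4h30m = 22:25 Ishell Standard Time standard time (rolling into the previous day, 20 August 2023).
Daylight saving runs 30 April – 17 September; the standard-time date in Ishell Standard Time, 20 August 2023, is inside that window, so Ishell Standard Time is at UTC−03:30.
02:55 UTC − 3h30m = 23:25 Ishell Standard Time (rolling into the previous day, 20 August 2023).

23:25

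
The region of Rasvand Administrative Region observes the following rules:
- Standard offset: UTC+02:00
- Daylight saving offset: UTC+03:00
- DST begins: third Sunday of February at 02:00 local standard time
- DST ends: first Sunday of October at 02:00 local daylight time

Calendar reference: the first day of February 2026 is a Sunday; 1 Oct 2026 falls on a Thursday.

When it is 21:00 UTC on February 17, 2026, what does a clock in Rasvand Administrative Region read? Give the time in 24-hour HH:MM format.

00:00

1 February 2026 is a Sunday, so the first Sunday is February 1 and the third is February 15.
1 October 2026 is a Thursday, so the first Sunday is October 4.
At the standard offset (UTC+02:00), 21:00 UTC + 2h = 23:00 Rasvand Administrative Region standard time.
The standard-time date in Rasvand Administrative Region, February 17, 2026, falls between 15 February and 4 October, so daylight saving is in effect and Rasvand Administrative Region is at UTC+03:00.
21:00 UTC + 3h = 00:00 local (rolling into the next day, 18 February 2026).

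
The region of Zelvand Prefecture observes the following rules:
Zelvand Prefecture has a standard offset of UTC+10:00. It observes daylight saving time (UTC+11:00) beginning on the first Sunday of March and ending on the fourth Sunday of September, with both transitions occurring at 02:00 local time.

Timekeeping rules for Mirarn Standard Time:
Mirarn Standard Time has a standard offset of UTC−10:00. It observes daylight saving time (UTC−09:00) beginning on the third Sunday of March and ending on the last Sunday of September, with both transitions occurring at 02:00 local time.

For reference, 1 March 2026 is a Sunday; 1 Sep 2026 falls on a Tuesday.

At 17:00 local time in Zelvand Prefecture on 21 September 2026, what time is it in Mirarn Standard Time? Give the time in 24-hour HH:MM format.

21:00

1 March 2026 is a Sunday, so the first Sunday is March 1.
1 September 2026 is a Tuesday, so the first Sunday is September 6 and the fourth is September 27.
Daylight saving runs 1 March – 27 September; 21 September 2026 is inside that window, so Zelvand Prefecture is at UTC+11:00.
17:00 Zelvand Prefecture − 11h = 06:00 UTC.
1 March 2026 is a Sunday, so the first Sunday is March 1 and the third is March 15.
1 September 2026 is a Tuesday, so Sundays fall on 6, 13, 20, 27; the last is September 27.
At the standard offset (UTC−10:00), 06:00 UTC − 10h = 20:00 Mirarn Standard Time standard time (rolling into the previous day, 20 September 2026).
The standard-time date in Mirarn Standard Time, 20 September 2026, lies within the daylight-saving period (15 March – 27 September), so Mirarn Standard Time is on daylight time, UTC−09:00.
06:00 UTC − 9h = 21:00 Mirarn Standard Time (rolling into the previous day, 20 September 2026).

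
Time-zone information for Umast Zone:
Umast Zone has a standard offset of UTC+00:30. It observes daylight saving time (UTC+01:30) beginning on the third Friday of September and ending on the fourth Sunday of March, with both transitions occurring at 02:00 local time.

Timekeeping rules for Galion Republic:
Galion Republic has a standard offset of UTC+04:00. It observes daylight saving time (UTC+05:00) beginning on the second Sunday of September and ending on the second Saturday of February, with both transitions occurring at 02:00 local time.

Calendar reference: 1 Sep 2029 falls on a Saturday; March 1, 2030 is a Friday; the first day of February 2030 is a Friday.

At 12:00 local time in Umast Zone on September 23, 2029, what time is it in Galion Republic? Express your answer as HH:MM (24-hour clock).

1 September 2029 is a Saturday, so the first Friday is September 7 and the third is September 21.
1 March 2030 is a Friday, so the first Sunday is March 3 and the fourth is March 24.
Daylight saving runs 21 September 2029 – 24 March 2030; September 23, 2029 is inside that window, so Umast Zone is at UTC+01:30.
12:00 Umast Zone − 1h30m = 10:30 UTC.
1 September 2029 is a Saturday, so the first Sunday is September 2 and the second is September 9.
1 February 2030 is a Friday, so the first Saturday is February 2 and the second is February 9.
At the standard offset (UTC+04:00), 10:30 UTC + 4h = 14:30 Galion Republic standard time.
Daylight saving runs 9 September 2029 – 9 February 2030; the standard-time date in Galion Republic, September 23, 2029, is inside that window, so Galion Republic is at UTC+05:00.
10:30 UTC + 5h = 15:30 Galion Republic.

15:30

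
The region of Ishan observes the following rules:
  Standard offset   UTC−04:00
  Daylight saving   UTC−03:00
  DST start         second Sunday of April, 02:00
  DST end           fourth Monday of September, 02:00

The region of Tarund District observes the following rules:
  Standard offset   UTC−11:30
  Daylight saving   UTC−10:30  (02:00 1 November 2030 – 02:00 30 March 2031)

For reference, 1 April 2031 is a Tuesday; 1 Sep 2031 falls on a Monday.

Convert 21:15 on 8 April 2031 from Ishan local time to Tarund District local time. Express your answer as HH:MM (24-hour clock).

13:45

1 April 2031 is a Tuesday, so the first Sunday is April 6 and the second is April 13.
1 September 2031 is a Monday, so the first Monday is September 1 and the fourth is September 22.
8 April 2031 does not fall between 13 April and 22 September, so daylight saving is not in effect and Ishan is at UTC−04:00.
21:15 Ishan + 4h = 01:15 UTC (rolling into the next day, 9 April 2031).
At the standard offset (UTC−11:30), 01:15 UTC − 11h30m = 13:45 Tarund District standard time (rolling into the previous day, 8 April 2031).
The standard-time date in Tarund District, 8 April 2031, does not fall between 1 November 2030 and 30 March 2031, so daylight saving is not in effect and Tarund District is at UTC−11:30.
01:15 UTC − 11h30m = 13:45 Tarund District (rolling into the previous day, 8 April 2031).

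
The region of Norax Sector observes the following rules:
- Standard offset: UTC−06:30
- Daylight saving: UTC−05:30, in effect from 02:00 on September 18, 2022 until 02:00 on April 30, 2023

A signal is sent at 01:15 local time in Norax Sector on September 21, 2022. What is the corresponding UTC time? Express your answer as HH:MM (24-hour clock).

06:45

Daylight saving runs 18 September 2022 – 30 April 2023; September 21, 2022 is inside that window, so Norax Sector is at UTC−05:30.
01:15 local + 5h30m = 06:45 UTC.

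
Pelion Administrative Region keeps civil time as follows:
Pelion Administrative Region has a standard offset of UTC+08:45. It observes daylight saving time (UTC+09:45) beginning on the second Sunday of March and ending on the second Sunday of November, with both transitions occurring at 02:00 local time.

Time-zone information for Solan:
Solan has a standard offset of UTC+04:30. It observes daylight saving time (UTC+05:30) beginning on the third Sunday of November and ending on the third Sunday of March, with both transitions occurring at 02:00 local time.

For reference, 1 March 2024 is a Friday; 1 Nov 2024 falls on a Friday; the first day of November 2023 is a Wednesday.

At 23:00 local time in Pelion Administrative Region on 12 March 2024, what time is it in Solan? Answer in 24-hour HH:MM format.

18:45

1 March 2024 is a Friday, so the first Sunday is March 3 and the second is March 10.
1 November 2024 is a Friday, so the first Sunday is November 3 and the second is November 10.
Daylight saving runs 10 March – 10 November; 12 March 2024 is inside that window, so Pelion Administrative Region is at UTC+09:45.
23:00 Pelion Administrative Region − 9h45m = 13:15 UTC.
1 November 2023 is a Wednesday, so the first Sunday is November 5 and the third is November 19.
1 March 2024 is a Friday, so the first Sunday is March 3 and the third is March 17.
At the standard offset (UTC+04:30), 13:15 UTC + 4h30m = 17:45 Solan standard time.
The standard-time date in Solan, 12 March 2024, lies within the daylight-saving period (19 November 2023 – 17 March 2024), so Solan is on daylight time, UTC+05:30.
13:15 UTC + 5h30m = 18:45 Solan.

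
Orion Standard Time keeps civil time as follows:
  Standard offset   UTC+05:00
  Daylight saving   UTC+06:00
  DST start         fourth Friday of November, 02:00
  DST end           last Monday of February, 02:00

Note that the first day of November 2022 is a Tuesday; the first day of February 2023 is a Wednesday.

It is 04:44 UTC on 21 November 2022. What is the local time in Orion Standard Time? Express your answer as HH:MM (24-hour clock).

1 November 2022 is a Tuesday, so the first Friday is November 4 and the fourth is November 25.
1 February 2023 is a Wednesday, so Mondays fall on 6, 13, 20, 27; the last is February 27.
At the standard offset (UTC+05:00), 04:44 UTC + 5h = 09:44 Orion Standard Time standard time.
The standard-time date in Orion Standard Time, 21 November 2022, does not fall between 25 November 2022 and 27 February 2023, so daylight saving is not in effect and Orion Standard Time is at UTC+05:00.
04:44 UTC + 5h = 09:44 local.

09:44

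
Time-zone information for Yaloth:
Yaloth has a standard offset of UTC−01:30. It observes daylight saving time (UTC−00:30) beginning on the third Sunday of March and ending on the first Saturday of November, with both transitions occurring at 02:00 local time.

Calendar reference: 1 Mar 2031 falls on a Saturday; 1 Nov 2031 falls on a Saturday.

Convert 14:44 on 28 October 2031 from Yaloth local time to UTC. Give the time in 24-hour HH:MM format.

15:14

1 March 2031 is a Saturday, so the first Sunday is March 2 and the third is March 16.
1 November 2031 is a Saturday, so the first Saturday is November 1.
28 October 2031 lies within the daylight-saving period (16 March – 1 November), so Yaloth is on daylight time, UTC−00:30.
14:44 local + 0h30m = 15:14 UTC.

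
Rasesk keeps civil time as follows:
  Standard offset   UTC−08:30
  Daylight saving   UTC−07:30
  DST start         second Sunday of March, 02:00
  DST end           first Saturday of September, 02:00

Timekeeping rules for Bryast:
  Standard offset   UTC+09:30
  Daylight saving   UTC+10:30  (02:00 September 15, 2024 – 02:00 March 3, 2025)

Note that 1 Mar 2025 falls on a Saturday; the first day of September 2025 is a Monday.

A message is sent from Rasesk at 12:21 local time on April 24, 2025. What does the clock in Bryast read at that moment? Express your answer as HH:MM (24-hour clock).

05:21

1 March 2025 is a Saturday, so the first Sunday is March 2 and the second is March 9.
1 September 2025 is a Monday, so the first Saturday is September 6.
April 24, 2025 lies within the daylight-saving period (9 March – 6 September), so Rasesk is on daylight time, UTC−07:30.
12:21 Rasesk + 7h30m = 19:51 UTC.
At the standard offset (UTC+09:30), 19:51 UTC + 9h30m = 05:21 Bryast standard time (rolling into the next day, 25 April 2025).
The standard-time date in Bryast, April 25, 2025, is outside the daylight-saving period (15 September 2024 – 3 March 2025), so Bryast is on standard time, UTC+09:30.
19:51 UTC + 9h30m = 05:21 Bryast (rolling into the next day, 25 April 2025).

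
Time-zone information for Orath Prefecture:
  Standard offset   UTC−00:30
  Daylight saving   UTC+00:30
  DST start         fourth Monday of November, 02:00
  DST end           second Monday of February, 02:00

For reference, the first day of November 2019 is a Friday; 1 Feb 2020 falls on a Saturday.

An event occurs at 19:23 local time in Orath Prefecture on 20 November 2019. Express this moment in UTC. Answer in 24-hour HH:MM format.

1 November 2019 is a Friday, so the first Monday is November 4 and the fourth is November 25.
1 February 2020 is a Saturday, so the first Monday is February 3 and the second is February 10.
20 November 2019 does not fall between 25 November 2019 and 10 February 2020, so daylight saving is not in effect and Orath Prefecture is at UTC−00:30.
19:23 local + 0h30m = 19:53 UTC.

19:53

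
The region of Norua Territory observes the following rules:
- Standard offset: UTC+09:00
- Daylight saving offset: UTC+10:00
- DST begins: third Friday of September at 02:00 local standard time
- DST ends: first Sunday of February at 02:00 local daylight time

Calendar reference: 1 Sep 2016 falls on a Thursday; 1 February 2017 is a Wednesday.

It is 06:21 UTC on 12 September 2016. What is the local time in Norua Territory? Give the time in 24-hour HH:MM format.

1 September 2016 is a Thursday, so the first Friday is September 2 and the third is September 16.
1 February 2017 is a Wednesday, so the first Sunday is February 5.
At the standard offset (UTC+09:00), 06:21 UTC + 9h = 15:21 Norua Territory standard time.
The standard-time date in Norua Territory, 12 September 2016, is outside the daylight-saving period (16 September 2016 – 5 February 2017), so Norua Territory is on standard time, UTC+09:00.
06:21 UTC + 9h = 15:21 local.

15:21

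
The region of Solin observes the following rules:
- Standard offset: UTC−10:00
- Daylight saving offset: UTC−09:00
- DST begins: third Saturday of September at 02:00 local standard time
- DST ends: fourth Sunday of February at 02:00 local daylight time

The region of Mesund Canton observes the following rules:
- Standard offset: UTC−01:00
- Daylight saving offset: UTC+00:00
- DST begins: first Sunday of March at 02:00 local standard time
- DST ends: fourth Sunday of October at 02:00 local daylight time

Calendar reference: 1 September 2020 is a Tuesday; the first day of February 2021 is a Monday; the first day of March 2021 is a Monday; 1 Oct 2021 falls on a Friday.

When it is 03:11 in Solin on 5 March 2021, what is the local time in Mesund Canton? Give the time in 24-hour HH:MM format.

1 September 2020 is a Tuesday, so the first Saturday is September 5 and the third is September 19.
1 February 2021 is a Monday, so the first Sunday is February 7 and the fourth is February 28.
5 March 2021 does not fall between 19 September 2020 and 28 February 2021, so daylight saving is not in effect and Solin is at UTC−10:00.
03:11 Solin + 10h = 13:11 UTC.
1 March 2021 is a Monday, so the first Sunday is March 7.
1 October 2021 is a Friday, so the first Sunday is October 3 and the fourth is October 24.
At the standard offset (UTC−01:00), 13:11 UTC − 1h = 12:11 Mesund Canton standard time.
The standard-time date in Mesund Canton, 5 March 2021, is outside the daylight-saving period (7 March – 24 October), so Mesund Canton is on standard time, UTC−01:00.
13:11 UTC − 1h = 12:11 Mesund Canton.

12:11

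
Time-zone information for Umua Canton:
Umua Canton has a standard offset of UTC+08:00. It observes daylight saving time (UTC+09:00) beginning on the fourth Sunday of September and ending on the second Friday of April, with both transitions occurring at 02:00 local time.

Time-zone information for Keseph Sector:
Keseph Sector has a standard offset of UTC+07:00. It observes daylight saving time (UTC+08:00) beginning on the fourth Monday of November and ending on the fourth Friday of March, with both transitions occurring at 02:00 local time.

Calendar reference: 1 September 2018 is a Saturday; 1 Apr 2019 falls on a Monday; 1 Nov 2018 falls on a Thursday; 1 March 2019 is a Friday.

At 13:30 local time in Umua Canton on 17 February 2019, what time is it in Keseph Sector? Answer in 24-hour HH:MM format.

1 September 2018 is a Saturday, so the first Sunday is September 2 and the fourth is September 23.
1 April 2019 is a Monday, so the first Friday is April 5 and the second is April 12.
17 February 2019 lies within the daylight-saving period (23 September 2018 – 12 April 2019), so Umua Canton is on daylight time, UTC+09:00.
13:30 Umua Canton − 9h = 04:30 UTC.
1 November 2018 is a Thursday, so the first Monday is November 5 and the fourth is November 26.
1 March 2019 is a Friday, so the first Friday is March 1 and the fourth is March 22.
At the standard offset (UTC+07:00), 04:30 UTC + 7h = 11:30 Keseph Sector standard time.
The standard-time date in Keseph Sector, 17 February 2019, falls between 26 November 2018 and 22 March 2019, so daylight saving is in effect and Keseph Sector is at UTC+08:00.
04:30 UTC + 8h = 12:30 Keseph Sector.

12:30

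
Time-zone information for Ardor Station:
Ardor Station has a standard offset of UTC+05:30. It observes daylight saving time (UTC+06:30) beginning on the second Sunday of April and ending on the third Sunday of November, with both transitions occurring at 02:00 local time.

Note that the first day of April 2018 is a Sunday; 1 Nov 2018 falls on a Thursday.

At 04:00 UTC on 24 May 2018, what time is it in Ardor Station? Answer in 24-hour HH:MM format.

1 April 2018 is a Sunday, so the first Sunday is April 1 and the second is April 8.
1 November 2018 is a Thursday, so the first Sunday is November 4 and the third is November 18.
At the standard offset (UTC+05:30), 04:00 UTC + 5h30m = 09:30 Ardor Station standard time.
The standard-time date in Ardor Station, 24 May 2018, lies within the daylight-saving period (8 April – 18 November), so Ardor Station is on daylight time, UTC+06:30.
04:00 UTC + 6h30m = 10:30 local.

10:30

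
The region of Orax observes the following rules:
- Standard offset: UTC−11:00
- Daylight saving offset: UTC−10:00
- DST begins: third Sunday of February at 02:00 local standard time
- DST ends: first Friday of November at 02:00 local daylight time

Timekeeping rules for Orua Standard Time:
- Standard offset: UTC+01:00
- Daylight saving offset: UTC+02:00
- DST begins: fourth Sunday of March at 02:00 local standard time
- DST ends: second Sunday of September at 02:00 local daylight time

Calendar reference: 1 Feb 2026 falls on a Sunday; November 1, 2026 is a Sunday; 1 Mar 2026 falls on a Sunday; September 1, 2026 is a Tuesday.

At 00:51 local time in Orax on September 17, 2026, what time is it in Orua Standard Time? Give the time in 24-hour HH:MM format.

11:51

1 February 2026 is a Sunday, so the first Sunday is February 1 and the third is February 15.
1 November 2026 is a Sunday, so the first Friday is November 6.
September 17, 2026 lies within the daylight-saving period (15 February – 6 November), so Orax is on daylight time, UTC−10:00.
00:51 Orax + 10h = 10:51 UTC.
1 March 2026 is a Sunday, so the first Sunday is March 1 and the fourth is March 22.
1 September 2026 is a Tuesday, so the first Sunday is September 6 and the second is September 13.
At the standard offset (UTC+01:00), 10:51 UTC + 1h = 11:51 Orua Standard Time standard time.
Daylight saving runs 22 March – 13 September; the standard-time date in Orua Standard Time, September 17, 2026, is outside that window, so Orua Standard Time is on standard time at UTC+01:00.
10:51 UTC + 1h = 11:51 Orua Standard Time.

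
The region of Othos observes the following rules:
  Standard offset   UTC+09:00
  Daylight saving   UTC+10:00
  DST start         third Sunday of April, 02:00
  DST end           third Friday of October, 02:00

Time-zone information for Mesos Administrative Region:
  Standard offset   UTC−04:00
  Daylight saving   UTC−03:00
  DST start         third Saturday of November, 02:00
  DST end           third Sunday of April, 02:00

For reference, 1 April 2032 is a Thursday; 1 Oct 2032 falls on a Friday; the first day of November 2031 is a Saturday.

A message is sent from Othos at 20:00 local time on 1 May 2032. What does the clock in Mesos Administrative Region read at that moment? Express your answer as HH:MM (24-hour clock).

06:00

1 April 2032 is a Thursday, so the first Sunday is April 4 and the third is April 18.
1 October 2032 is a Friday, so the first Friday is October 1 and the third is October 15.
Daylight saving runs 18 April – 15 October; 1 May 2032 is inside that window, so Othos is at UTC+10:00.
20:00 Othos − 10h = 10:00 UTC.
1 November 2031 is a Saturday, so the first Saturday is November 1 and the third is November 15.
1 April 2032 is a Thursday, so the first Sunday is April 4 and the third is April 18.
At the standard offset (UTC−04:00), 10:00 UTC − 4h = 06:00 Mesos Administrative Region standard time.
Daylight saving runs 15 November 2031 – 18 April 2032; the standard-time date in Mesos Administrative Region, 1 May 2032, is outside that window, so Mesos Administrative Region is on standard time at UTC−04:00.
10:00 UTC − 4h = 06:00 Mesos Administrative Region.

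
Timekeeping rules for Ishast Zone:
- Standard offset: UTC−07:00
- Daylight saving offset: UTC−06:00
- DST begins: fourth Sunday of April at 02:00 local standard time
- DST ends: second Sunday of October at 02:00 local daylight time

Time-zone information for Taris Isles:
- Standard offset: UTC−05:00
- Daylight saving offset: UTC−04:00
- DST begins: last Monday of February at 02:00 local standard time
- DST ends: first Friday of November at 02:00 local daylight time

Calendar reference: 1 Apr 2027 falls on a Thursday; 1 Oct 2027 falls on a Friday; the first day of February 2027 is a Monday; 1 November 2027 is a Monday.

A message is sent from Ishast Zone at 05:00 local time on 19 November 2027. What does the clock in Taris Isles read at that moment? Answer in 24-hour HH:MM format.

1 April 2027 is a Thursday, so the first Sunday is April 4 and the fourth is April 25.
1 October 2027 is a Friday, so the first Sunday is October 3 and the second is October 10.
19 November 2027 is outside the daylight-saving period (25 April – 10 October), so Ishast Zone is on standard time, UTC−07:00.
05:00 Ishast Zone + 7h = 12:00 UTC.
1 February 2027 is a Monday, so Mondays fall on 1, 8, 15, 22; the last is February 22.
1 November 2027 is a Monday, so the first Friday is November 5.
At the standard offset (UTC−05:00), 12:00 UTC − 5h = 07:00 Taris Isles standard time.
The standard-time date in Taris Isles, 19 November 2027, does not fall between 22 February and 5 November, so daylight saving is not in effect and Taris Isles is at UTC−05:00.
12:00 UTC − 5h = 07:00 Taris Isles.

07:00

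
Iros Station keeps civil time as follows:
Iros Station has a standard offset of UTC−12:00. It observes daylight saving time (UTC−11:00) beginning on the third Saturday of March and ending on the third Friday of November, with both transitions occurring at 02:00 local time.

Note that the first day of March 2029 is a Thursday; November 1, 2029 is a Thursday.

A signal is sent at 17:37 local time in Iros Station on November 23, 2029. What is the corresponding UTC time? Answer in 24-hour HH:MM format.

05:37

1 March 2029 is a Thursday, so the first Saturday is March 3 and the third is March 17.
1 November 2029 is a Thursday, so the first Friday is November 2 and the third is November 16.
November 23, 2029 is outside the daylight-saving period (17 March – 16 November), so Iros Station is on standard time, UTC−12:00.
17:37 local + 12h = 05:37 UTC (rolling into the next day, 24 November 2029).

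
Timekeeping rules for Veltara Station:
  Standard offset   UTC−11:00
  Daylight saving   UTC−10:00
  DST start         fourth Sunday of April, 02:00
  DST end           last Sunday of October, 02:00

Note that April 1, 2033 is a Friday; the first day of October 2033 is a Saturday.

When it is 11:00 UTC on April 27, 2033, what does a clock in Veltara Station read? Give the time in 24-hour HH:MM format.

1 April 2033 is a Friday, so the first Sunday is April 3 and the fourth is April 24.
1 October 2033 is a Saturday, so Sundays fall on 2, 9, 16, 23, 30; the last is October 30.
At the standard offset (UTC−11:00), 11:00 UTC − 11h = 00:00 Veltara Station standard time.
The standard-time date in Veltara Station, April 27, 2033, lies within the daylight-saving period (24 April – 30 October), so Veltara Station is on daylight time, UTC−10:00.
11:00 UTC − 10h = 01:00 local.

01:00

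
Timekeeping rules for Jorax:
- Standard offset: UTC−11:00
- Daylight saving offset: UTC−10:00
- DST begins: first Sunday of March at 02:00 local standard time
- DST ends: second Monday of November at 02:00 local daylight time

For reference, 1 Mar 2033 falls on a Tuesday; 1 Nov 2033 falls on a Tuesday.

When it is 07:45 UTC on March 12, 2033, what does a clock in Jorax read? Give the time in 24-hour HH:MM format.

1 March 2033 is a Tuesday, so the first Sunday is March 6.
1 November 2033 is a Tuesday, so the first Monday is November 7 and the second is November 14.
At the standard offset (UTC−11:00), 07:45 UTC − 11h = 20:45 Jorax standard time (rolling into the previous day, 11 March 2033).
The standard-time date in Jorax, March 11, 2033, lies within the daylight-saving period (6 March – 14 November), so Jorax is on daylight time, UTC−10:00.
07:45 UTC − 10h = 21:45 local (rolling into the previous day, 11 March 2033).

21:45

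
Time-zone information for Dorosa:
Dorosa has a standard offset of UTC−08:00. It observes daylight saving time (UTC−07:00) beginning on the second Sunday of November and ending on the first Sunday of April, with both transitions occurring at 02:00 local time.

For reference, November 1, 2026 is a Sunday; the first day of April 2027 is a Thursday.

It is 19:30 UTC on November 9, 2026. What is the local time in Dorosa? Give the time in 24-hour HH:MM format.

1 November 2026 is a Sunday, so the first Sunday is November 1 and the second is November 8.
1 April 2027 is a Thursday, so the first Sunday is April 4.
At the standard offset (UTC−08:00), 19:30 UTC − 8h = 11:30 Dorosa standard time.
The standard-time date in Dorosa, November 9, 2026, falls between 8 November 2026 and 4 April 2027, so daylight saving is in effect and Dorosa is at UTC−07:00.
19:30 UTC − 7h = 12:30 local.

12:30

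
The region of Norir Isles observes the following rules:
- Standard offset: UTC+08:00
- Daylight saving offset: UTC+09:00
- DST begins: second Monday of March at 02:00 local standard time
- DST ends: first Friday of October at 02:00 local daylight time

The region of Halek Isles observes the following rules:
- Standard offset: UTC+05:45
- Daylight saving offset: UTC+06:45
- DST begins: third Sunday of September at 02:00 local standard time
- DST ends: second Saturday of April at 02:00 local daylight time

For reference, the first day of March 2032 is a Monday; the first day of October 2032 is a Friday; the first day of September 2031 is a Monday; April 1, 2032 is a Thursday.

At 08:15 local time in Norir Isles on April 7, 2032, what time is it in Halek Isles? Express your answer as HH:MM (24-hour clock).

06:00

1 March 2032 is a Monday, so the first Monday is March 1 and the second is March 8.
1 October 2032 is a Friday, so the first Friday is October 1.
Daylight saving runs 8 March – 1 October; April 7, 2032 is inside that window, so Norir Isles is at UTC+09:00.
08:15 Norir Isles − 9h = 23:15 UTC (rolling into the previous day, 6 April 2032).
1 September 2031 is a Monday, so the first Sunday is September 7 and the third is September 21.
1 April 2032 is a Thursday, so the first Saturday is April 3 and the second is April 10.
At the standard offset (UTC+05:45), 23:15 UTC + 5h45m = 05:00 Halek Isles standard time (rolling into the next day, 7 April 2032).
The standard-time date in Halek Isles, April 7, 2032, lies within the daylight-saving period (21 September 2031 – 10 April 2032), so Halek Isles is on daylight time, UTC+06:45.
23:15 UTC + 6h45m = 06:00 Halek Isles (rolling into the next day, 7 April 2032).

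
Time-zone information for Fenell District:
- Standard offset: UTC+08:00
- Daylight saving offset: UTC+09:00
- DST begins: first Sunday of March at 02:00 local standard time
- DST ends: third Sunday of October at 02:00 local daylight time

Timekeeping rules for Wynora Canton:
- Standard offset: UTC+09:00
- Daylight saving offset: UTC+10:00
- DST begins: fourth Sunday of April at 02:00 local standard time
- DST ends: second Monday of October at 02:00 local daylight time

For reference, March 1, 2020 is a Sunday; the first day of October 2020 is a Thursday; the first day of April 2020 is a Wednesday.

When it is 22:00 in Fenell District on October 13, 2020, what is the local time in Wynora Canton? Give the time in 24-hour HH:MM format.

1 March 2020 is a Sunday, so the first Sunday is March 1.
1 October 2020 is a Thursday, so the first Sunday is October 4 and the third is October 18.
October 13, 2020 lies within the daylight-saving period (1 March – 18 October), so Fenell District is on daylight time, UTC+09:00.
22:00 Fenell District − 9h = 13:00 UTC.
1 April 2020 is a Wednesday, so the first Sunday is April 5 and the fourth is April 26.
1 October 2020 is a Thursday, so the first Monday is October 5 and the second is October 12.
At the standard offset (UTC+09:00), 13:00 UTC + 9h = 22:00 Wynora Canton standard time.
Daylight saving runs 26 April – 12 October; the standard-time date in Wynora Canton, October 13, 2020, is outside that window, so Wynora Canton is on standard time at UTC+09:00.
13:00 UTC + 9h = 22:00 Wynora Canton.

22:00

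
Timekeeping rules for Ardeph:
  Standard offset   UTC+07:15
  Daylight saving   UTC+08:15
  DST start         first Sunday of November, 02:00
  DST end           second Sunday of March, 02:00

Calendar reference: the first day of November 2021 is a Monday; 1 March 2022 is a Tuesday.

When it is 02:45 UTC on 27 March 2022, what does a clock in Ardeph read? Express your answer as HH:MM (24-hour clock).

1 November 2021 is a Monday, so the first Sunday is November 7.
1 March 2022 is a Tuesday, so the first Sunday is March 6 and the second is March 13.
At the standard offset (UTC+07:15), 02:45 UTC + 7h15m = 10:00 Ardeph standard time.
The standard-time date in Ardeph, 27 March 2022, is outside the daylight-saving period (7 November 2021 – 13 March 2022), so Ardeph is on standard time, UTC+07:15.
02:45 UTC + 7h15m = 10:00 local.

10:00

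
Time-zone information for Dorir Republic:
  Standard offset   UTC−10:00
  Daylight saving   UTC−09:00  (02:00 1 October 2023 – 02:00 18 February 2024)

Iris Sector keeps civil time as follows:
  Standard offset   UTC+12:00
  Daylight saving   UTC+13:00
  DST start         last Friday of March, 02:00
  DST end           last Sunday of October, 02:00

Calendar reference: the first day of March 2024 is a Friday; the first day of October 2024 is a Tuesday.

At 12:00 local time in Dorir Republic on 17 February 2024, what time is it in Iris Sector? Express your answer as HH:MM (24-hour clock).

09:00

17 February 2024 lies within the daylight-saving period (1 October 2023 – 18 February 2024), so Dorir Republic is on daylight time, UTC−09:00.
12:00 Dorir Republic + 9h = 21:00 UTC.
1 March 2024 is a Friday, so Fridays fall on 1, 8, 15, 22, 29; the last is March 29.
1 October 2024 is a Tuesday, so Sundays fall on 6, 13, 20, 27; the last is October 27.
At the standard offset (UTC+12:00), 21:00 UTC + 12h = 09:00 Iris Sector standard time (rolling into the next day, 18 February 2024).
The standard-time date in Iris Sector, 18 February 2024, does not fall between 29 March and 27 October, so daylight saving is not in effect and Iris Sector is at UTC+12:00.
21:00 UTC + 12h = 09:00 Iris Sector (rolling into the next day, 18 February 2024).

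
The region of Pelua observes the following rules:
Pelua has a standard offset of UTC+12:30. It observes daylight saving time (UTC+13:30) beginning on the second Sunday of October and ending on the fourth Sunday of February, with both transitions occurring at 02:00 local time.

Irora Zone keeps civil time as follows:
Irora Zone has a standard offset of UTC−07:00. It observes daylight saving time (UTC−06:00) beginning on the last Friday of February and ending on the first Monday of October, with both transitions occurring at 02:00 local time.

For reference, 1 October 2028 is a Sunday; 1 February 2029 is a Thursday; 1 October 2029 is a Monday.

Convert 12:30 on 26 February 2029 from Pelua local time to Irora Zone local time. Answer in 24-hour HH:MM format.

1 October 2028 is a Sunday, so the first Sunday is October 1 and the second is October 8.
1 February 2029 is a Thursday, so the first Sunday is February 4 and the fourth is February 25.
26 February 2029 does not fall between 8 October 2028 and 25 February 2029, so daylight saving is not in effect and Pelua is at UTC+12:30.
12:30 Pelua − 12h30m = 00:00 UTC.
1 February 2029 is a Thursday, so Fridays fall on 2, 9, 16, 23; the last is February 23.
1 October 2029 is a Monday, so the first Monday is October 1.
At the standard offset (UTC−07:00), 00:00 UTC − 7h = 17:00 Irora Zone standard time (rolling into the previous day, 25 February 2029).
The standard-time date in Irora Zone, 25 February 2029, falls between 23 February and 1 October, so daylight saving is in effect and Irora Zone is at UTC−06:00.
00:00 UTC − 6h = 18:00 Irora Zone (rolling into the previous day, 25 February 2029).

18:00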